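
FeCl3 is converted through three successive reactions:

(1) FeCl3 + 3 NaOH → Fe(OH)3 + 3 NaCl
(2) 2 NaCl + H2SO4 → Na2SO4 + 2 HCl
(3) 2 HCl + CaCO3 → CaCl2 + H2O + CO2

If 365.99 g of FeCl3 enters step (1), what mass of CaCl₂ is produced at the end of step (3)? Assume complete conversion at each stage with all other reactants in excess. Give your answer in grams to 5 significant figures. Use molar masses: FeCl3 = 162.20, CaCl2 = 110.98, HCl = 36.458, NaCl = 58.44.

n(FeCl3) = 365.99 / 162.20 = 2.25641 mol.
Reaction (1): FeCl3→NaCl ratio 1:3 ⇒ n(NaCl) = 6.76924 mol.
Reaction (2): NaCl→HCl ratio 2:2 ⇒ n(HCl) = 6.76924 mol.
Reaction (3): HCl→CaCl2 ratio 2:1 ⇒ n(CaCl2) = 3.38462 mol.
Mass of CaCl2 = 3.38462 × 110.98 = 375.625 g.

375.62 g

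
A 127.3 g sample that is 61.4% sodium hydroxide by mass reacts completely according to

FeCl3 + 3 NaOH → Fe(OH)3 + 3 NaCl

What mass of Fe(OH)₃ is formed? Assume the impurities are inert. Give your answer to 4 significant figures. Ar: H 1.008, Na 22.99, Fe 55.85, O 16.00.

Mass of pure NaOH = 127.3 g × 0.614 = 78.162 g.
M(NaOH) = 22.99 + 16.00 + 1.008 = 39.998 g/mol.
M(Fe(OH)3) = 55.85 + 3(16.00) + 3(1.008) = 106.874 g/mol.
n(NaOH) = 78.162 g / 39.998 g/mol = 1.9542 mol.
From the equation the NaOH:Fe(OH)3 mole ratio is 3:1, so n(Fe(OH)3) = 1.9542 × 1/3 = 0.65138 mol.
Mass of Fe(OH)3 = 0.65138 mol × 106.874 g/mol = 69.616 g.

69.62 g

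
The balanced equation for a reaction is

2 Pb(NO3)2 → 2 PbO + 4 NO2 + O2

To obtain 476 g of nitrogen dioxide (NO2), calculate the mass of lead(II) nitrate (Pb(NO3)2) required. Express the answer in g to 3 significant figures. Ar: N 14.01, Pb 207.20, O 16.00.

1710 g

M(NO2) = 14.01 + 2(16.00) = 46.01 g/mol.
M(Pb(NO3)2) = 207.20 + 2(14.01) + 6(16.00) = 331.22 g/mol.
n(NO2) = 476.0 g / 46.01 g/mol = 10.35 mol.
From the equation the NO2:Pb(NO3)2 mole ratio is 4:2, so n(Pb(NO3)2) = 10.35 × 2/4 = 5.173 mol.
Mass of Pb(NO3)2 = 5.173 mol × 331.22 g/mol = 1713 g.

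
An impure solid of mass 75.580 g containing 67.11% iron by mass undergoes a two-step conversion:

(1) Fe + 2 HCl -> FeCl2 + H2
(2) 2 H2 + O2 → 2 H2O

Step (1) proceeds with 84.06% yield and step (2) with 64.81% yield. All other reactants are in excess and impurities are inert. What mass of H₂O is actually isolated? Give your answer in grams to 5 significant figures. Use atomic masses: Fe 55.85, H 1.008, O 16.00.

8.9138 g

Pure Fe = 75.580 × 0.6711 = 50.7217 g.
M(Fe) = 55.85 g/mol.
M(H2O) = 2(1.008) + 16.00 = 18.016 g/mol.
n(Fe) = 50.7217 / 55.85 = 0.908178 mol.
Step 1 (Fe:H2 = 1:1): theoretical n(H2) = 0.908178 mol; at 84.06% yield, n(H2) = 0.763414 mol.
Step 2 (H2:H2O = 2:2): theoretical n(H2O) = 0.763414 mol, so theoretical mass = 0.763414 × 18.016 = 13.7537 g.
At 64.81% yield, actual mass of H2O = 13.7537 × 0.6481 = 8.91376 g.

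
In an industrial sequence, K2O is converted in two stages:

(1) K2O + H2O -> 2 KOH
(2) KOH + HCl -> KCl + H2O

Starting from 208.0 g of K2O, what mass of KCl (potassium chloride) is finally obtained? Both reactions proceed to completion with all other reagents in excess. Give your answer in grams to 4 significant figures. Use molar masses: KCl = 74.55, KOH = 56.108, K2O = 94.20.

329.2 g

n(K2O) = 208.00 / 94.20 = 2.2081 mol.
Step 1 gives a 1:2 ratio of K2O to KOH, so n(KOH) = 4.4161 mol.
In step 2 the KOH:KCl ratio is 1:1, so n(KCl) = 4.4161 mol.
Mass of KCl = 4.4161 × 74.55 = 329.22 g.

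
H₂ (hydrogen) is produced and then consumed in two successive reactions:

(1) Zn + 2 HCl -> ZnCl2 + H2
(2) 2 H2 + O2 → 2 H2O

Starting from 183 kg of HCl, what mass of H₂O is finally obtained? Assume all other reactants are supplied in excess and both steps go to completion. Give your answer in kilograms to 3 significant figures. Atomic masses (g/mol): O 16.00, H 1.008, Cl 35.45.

45.2 kg

M(HCl) = 1.008 + 35.45 = 36.458 g/mol.
M(H2O) = 2(1.008) + 16.00 = 18.016 g/mol.
183 kg = 183000 g.
n(HCl) = 183000 / 36.458 = 5019 mol.
Step 1 gives a 2:1 ratio of HCl to H2, so n(H2) = 2510 mol.
In step 2 the H2:H2O ratio is 2:2, so n(H2O) = 2510 mol.
Mass of H2O = 2510 × 18.016 = 45220 g = 45.2 kg.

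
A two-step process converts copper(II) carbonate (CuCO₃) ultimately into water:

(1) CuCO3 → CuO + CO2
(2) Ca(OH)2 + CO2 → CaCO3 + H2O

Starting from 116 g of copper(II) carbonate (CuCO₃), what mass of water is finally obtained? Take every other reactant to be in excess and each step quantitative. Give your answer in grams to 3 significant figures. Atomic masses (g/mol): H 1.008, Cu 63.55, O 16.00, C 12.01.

16.9 g

M(CuCO3) = 63.55 + 12.01 + 3(16.00) = 123.56 g/mol.
M(H2O) = 2(1.008) + 16.00 = 18.016 g/mol.
n(CuCO3) = 116.0 / 123.56 = 0.9388 mol.
Step 1 gives a 1:1 ratio of CuCO3 to CO2, so n(CO2) = 0.9388 mol.
In step 2 the CO2:H2O ratio is 1:1, so n(H2O) = 0.9388 mol.
Mass of H2O = 0.9388 × 18.016 = 16.91 g.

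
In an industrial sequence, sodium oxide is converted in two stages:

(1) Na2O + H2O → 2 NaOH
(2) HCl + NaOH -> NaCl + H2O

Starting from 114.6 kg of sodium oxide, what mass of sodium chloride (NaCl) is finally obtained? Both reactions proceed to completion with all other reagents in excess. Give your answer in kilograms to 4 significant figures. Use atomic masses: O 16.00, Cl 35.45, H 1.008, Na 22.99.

216.1 kg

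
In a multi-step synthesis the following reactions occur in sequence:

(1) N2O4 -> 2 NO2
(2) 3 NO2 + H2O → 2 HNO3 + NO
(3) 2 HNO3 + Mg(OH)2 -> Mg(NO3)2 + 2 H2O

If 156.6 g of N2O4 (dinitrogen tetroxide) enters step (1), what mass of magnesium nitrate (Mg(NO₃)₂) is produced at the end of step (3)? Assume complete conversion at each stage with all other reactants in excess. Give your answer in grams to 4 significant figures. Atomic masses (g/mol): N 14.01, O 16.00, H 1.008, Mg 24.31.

M(N2O4) = 2(14.01) + 4(16.00) = 92.02 g/mol.
M(Mg(NO3)2) = 24.31 + 2(14.01) + 6(16.00) = 148.33 g/mol.
n(N2O4) = 156.6 / 92.02 = 1.7018 mol.
Reaction (1): N2O4→NO2 ratio 1:2 ⇒ n(NO2) = 3.4036 mol.
Reaction (2): NO2→HNO3 ratio 3:2 ⇒ n(HNO3) = 2.2691 mol.
Reaction (3): HNO3→Mg(NO3)2 ratio 2:1 ⇒ n(Mg(NO3)2) = 1.1345 mol.
Mass of Mg(NO3)2 = 1.1345 × 148.33 = 168.29 g.

168.3 g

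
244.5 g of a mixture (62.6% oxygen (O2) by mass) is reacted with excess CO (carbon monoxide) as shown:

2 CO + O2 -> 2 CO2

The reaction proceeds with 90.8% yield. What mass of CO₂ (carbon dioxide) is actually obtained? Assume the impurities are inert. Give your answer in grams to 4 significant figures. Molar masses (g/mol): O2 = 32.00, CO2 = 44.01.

Pure O2 available = 244.5 g × 0.626 = 153.06 g.
n(O2) = 153.06 g / 32.00 g/mol = 4.7830 mol.
From the equation the O2:CO2 mole ratio is 1:2, so n(CO2) = 4.7830 × 2/1 = 9.5661 mol.
Mass of CO2 = 9.5661 mol × 44.01 g/mol = 421.00 g.
Actual mass collected = 421.00 g × 0.908 = 382.27 g.

382.3 g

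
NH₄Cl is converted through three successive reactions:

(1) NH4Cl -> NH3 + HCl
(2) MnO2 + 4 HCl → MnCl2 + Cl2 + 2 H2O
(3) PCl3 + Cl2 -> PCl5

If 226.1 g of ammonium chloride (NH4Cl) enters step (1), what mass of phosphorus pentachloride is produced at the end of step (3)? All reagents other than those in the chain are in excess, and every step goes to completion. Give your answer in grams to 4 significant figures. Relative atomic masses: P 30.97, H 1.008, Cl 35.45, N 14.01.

M(NH4Cl) = 14.01 + 4(1.008) + 35.45 = 53.492 g/mol.
M(PCl5) = 30.97 + 5(35.45) = 208.22 g/mol.
n(NH4Cl) = 226.1 / 53.492 = 4.2268 mol.
Reaction (1): NH4Cl→HCl ratio 1:1 ⇒ n(HCl) = 4.2268 mol.
Reaction (2): HCl→Cl2 ratio 4:1 ⇒ n(Cl2) = 1.0567 mol.
Reaction (3): Cl2→PCl5 ratio 1:1 ⇒ n(PCl5) = 1.0567 mol.
Mass of PCl5 = 1.0567 × 208.22 = 220.03 g.

220.0 g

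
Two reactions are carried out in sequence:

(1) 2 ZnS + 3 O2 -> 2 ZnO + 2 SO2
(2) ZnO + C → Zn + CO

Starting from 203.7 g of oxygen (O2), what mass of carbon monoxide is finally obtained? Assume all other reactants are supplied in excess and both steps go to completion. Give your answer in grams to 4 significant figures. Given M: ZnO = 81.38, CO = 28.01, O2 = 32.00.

n(O2) = 203.70 / 32.00 = 6.3656 mol.
Step 1 gives a 3:2 ratio of O2 to ZnO, so n(ZnO) = 4.2437 mol.
In step 2 the ZnO:CO ratio is 1:1, so n(CO) = 4.2437 mol.
Mass of CO = 4.2437 × 28.01 = 118.87 g.

118.9 g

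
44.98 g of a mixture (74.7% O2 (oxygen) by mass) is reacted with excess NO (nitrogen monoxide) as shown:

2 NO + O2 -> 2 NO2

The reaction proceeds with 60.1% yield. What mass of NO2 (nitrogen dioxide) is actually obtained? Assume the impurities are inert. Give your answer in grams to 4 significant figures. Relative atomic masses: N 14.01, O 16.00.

58.07 g

Pure O2 available = 44.98 g × 0.747 = 33.600 g.
M(O2) = 2(16.00) = 32.00 g/mol.
M(NO2) = 14.01 + 2(16.00) = 46.01 g/mol.
n(O2) = 33.600 g / 32.00 g/mol = 1.0500 mol.
From the equation the O2:NO2 mole ratio is 1:2, so n(NO2) = 1.0500 × 2/1 = 2.1000 mol.
Mass of NO2 = 2.1000 mol × 46.01 g/mol = 96.621 g.
Actual mass collected = 96.621 g × 0.601 = 58.069 g.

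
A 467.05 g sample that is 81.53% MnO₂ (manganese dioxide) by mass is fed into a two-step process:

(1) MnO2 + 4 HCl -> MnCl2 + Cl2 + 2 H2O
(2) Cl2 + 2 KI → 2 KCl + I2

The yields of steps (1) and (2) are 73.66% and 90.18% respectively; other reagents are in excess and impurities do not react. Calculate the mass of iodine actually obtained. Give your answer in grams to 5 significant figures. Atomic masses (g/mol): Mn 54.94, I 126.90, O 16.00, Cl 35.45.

738.41 g

Pure MnO2 = 467.05 × 0.8153 = 380.786 g.
M(MnO2) = 54.94 + 2(16.00) = 86.94 g/mol.
M(I2) = 2(126.90) = 253.80 g/mol.
n(MnO2) = 380.786 / 86.94 = 4.37987 mol.
Step 1 (MnO2:Cl2 = 1:1): theoretical n(Cl2) = 4.37987 mol; at 73.66% yield, n(Cl2) = 3.22621 mol.
Step 2 (Cl2:I2 = 1:1): theoretical n(I2) = 3.22621 mol, so theoretical mass = 3.22621 × 253.80 = 818.813 g.
At 90.18% yield, actual mass of I2 = 818.813 × 0.9018 = 738.405 g.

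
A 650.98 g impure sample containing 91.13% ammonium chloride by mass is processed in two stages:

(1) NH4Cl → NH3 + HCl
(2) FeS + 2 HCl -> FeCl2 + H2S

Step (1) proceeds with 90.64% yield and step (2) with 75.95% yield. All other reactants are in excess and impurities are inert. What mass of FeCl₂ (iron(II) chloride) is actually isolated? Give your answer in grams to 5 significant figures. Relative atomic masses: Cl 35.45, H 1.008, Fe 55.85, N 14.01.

Pure NH4Cl = 650.98 × 0.9113 = 593.238 g.
M(NH4Cl) = 14.01 + 4(1.008) + 35.45 = 53.492 g/mol.
M(FeCl2) = 55.85 + 2(35.45) = 126.75 g/mol.
n(NH4Cl) = 593.238 / 53.492 = 11.0902 mol.
Step 1 (NH4Cl:HCl = 1:1): theoretical n(HCl) = 11.0902 mol; at 90.64% yield, n(HCl) = 10.0522 mol.
Step 2 (HCl:FeCl2 = 2:1): theoretical n(FeCl2) = 5.02609 mol, so theoretical mass = 5.02609 × 126.75 = 637.057 g.
At 75.95% yield, actual mass of FeCl2 = 637.057 × 0.7595 = 483.845 g.

483.84 g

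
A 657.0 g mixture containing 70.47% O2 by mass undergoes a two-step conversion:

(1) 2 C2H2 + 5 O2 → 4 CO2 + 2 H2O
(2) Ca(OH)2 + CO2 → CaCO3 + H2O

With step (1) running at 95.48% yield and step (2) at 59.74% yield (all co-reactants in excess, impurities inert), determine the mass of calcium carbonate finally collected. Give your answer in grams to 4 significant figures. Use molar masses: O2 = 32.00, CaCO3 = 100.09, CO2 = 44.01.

660.8 g

Pure O2 = 657.0 × 0.7047 = 462.99 g.
n(O2) = 462.99 / 32.00 = 14.468 mol.
Step 1 (O2:CO2 = 5:4): theoretical n(CO2) = 11.575 mol; at 95.48% yield, n(CO2) = 11.052 mol.
Step 2 (CO2:CaCO3 = 1:1): theoretical n(CaCO3) = 11.052 mol, so theoretical mass = 11.052 × 100.09 = 1106.1 g.
At 59.74% yield, actual mass of CaCO3 = 1106.1 × 0.5974 = 660.81 g.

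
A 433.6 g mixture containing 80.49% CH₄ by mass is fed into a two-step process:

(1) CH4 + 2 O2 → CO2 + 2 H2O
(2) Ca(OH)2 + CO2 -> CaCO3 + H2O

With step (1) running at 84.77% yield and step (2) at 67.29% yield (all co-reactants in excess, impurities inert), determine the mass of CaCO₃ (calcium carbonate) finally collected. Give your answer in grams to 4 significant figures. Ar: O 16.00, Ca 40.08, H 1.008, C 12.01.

1242 g

Pure CH4 = 433.6 × 0.8049 = 349.00 g.
M(CH4) = 12.01 + 4(1.008) = 16.042 g/mol.
M(CaCO3) = 40.08 + 12.01 + 3(16.00) = 100.09 g/mol.
n(CH4) = 349.00 / 16.042 = 21.756 mol.
Step 1 (CH4:CO2 = 1:1): theoretical n(CO2) = 21.756 mol; at 84.77% yield, n(CO2) = 18.442 mol.
Step 2 (CO2:CaCO3 = 1:1): theoretical n(CaCO3) = 18.442 mol, so theoretical mass = 18.442 × 100.09 = 1845.9 g.
At 67.29% yield, actual mass of CaCO3 = 1845.9 × 0.6729 = 1242.1 g.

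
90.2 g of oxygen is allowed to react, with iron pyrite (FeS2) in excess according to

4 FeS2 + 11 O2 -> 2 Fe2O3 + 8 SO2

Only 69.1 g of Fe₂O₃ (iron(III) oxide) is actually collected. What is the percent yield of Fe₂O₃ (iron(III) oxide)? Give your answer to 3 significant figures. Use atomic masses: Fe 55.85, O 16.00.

84.4 %

M(O2) = 2(16.00) = 32.00 g/mol.
M(Fe2O3) = 2(55.85) + 3(16.00) = 159.70 g/mol.
n(O2) = 90.20 g / 32.00 g/mol = 2.819 mol.
From the equation the O2:Fe2O3 mole ratio is 11:2, so n(Fe2O3) = 2.819 × 2/11 = 0.5125 mol.
Mass of Fe2O3 = 0.5125 mol × 159.70 g/mol = 81.85 g.
This is the theoretical yield. Percent yield = 69.1 g / 81.85 g × 100% = 84.43%.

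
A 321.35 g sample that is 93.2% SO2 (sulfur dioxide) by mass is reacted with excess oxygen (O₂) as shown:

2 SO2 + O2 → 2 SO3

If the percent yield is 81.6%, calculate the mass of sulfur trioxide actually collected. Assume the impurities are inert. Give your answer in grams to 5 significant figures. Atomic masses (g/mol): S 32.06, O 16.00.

Pure SO2 available = 321.35 g × 0.932 = 299.498 g.
M(SO2) = 32.06 + 2(16.00) = 64.06 g/mol.
M(SO3) = 32.06 + 3(16.00) = 80.06 g/mol.
n(SO2) = 299.498 g / 64.06 g/mol = 4.67528 mol.
From the equation the SO2:SO3 mole ratio is 2:2, so n(SO3) = 4.67528 × 2/2 = 4.67528 mol.
Mass of SO3 = 4.67528 mol × 80.06 g/mol = 374.303 g.
Actual mass collected = 374.303 g × 0.816 = 305.431 g.

305.43 g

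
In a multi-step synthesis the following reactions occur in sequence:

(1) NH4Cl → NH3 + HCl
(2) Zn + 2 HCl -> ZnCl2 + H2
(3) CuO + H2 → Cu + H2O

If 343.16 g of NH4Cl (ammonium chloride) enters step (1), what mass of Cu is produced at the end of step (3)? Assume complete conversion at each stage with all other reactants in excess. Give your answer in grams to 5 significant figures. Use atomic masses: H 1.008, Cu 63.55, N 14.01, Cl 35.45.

203.84 g

M(NH4Cl) = 14.01 + 4(1.008) + 35.45 = 53.492 g/mol.
M(Cu) = 63.55 g/mol.
n(NH4Cl) = 343.16 / 53.492 = 6.41516 mol.
Reaction (1): NH4Cl→HCl ratio 1:1 ⇒ n(HCl) = 6.41516 mol.
Reaction (2): HCl→H2 ratio 2:1 ⇒ n(H2) = 3.20758 mol.
Reaction (3): H2→Cu ratio 1:1 ⇒ n(Cu) = 3.20758 mol.
Mass of Cu = 3.20758 × 63.55 = 203.842 g.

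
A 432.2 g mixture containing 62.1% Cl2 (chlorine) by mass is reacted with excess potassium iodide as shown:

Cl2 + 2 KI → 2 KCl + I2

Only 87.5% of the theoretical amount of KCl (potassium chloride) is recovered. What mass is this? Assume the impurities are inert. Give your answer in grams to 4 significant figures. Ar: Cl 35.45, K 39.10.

493.9 g

Pure Cl2 available = 432.2 g × 0.621 = 268.40 g.
M(Cl2) = 2(35.45) = 70.90 g/mol.
M(KCl) = 39.10 + 35.45 = 74.55 g/mol.
n(Cl2) = 268.40 g / 70.90 g/mol = 3.7856 mol.
From the equation the Cl2:KCl mole ratio is 1:2, so n(KCl) = 3.7856 × 2/1 = 7.5711 mol.
Mass of KCl = 7.5711 mol × 74.55 g/mol = 564.43 g.
Actual mass collected = 564.43 g × 0.875 = 493.87 g.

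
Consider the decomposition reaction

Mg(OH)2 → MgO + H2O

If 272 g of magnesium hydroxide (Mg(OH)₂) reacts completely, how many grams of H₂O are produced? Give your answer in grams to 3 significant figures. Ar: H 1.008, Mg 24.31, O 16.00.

84.0 g

M(Mg(OH)2) = 24.31 + 2(16.00) + 2(1.008) = 58.326 g/mol.
M(H2O) = 2(1.008) + 16.00 = 18.016 g/mol.
n(Mg(OH)2) = 272.0 g / 58.326 g/mol = 4.663 mol.
From the equation the Mg(OH)2:H2O mole ratio is 1:1, so n(H2O) = 4.663 × 1/1 = 4.663 mol.
Mass of H2O = 4.663 mol × 18.016 g/mol = 84.02 g.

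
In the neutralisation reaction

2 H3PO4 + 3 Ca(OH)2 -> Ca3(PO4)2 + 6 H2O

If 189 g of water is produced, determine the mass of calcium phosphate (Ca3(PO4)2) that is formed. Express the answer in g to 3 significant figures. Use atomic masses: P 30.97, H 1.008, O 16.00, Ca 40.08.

M(H2O) = 2(1.008) + 16.00 = 18.016 g/mol.
M(Ca3(PO4)2) = 3(40.08) + 2(30.97) + 8(16.00) = 310.18 g/mol.
n(H2O) = 189.0 g / 18.016 g/mol = 10.49 mol.
From the equation the H2O:Ca3(PO4)2 mole ratio is 6:1, so n(Ca3(PO4)2) = 10.49 × 1/6 = 1.748 mol.
Mass of Ca3(PO4)2 = 1.748 mol × 310.18 g/mol = 542.3 g.

542 g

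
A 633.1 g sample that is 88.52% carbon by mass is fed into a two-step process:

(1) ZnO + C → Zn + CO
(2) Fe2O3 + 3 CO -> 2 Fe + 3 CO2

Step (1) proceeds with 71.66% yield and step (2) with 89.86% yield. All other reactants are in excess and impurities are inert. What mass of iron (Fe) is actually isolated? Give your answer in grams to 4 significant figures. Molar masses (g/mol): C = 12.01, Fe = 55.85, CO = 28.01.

1119 g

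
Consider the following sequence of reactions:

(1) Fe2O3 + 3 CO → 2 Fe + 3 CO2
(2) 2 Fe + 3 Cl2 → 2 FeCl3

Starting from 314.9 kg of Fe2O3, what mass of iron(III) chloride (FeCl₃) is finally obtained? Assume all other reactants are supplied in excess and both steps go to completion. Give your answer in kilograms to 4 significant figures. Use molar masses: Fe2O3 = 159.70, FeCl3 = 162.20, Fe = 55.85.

314.9 kg = 314900 g.
n(Fe2O3) = 314900 / 159.70 = 1971.8 mol.
Step 1 gives a 1:2 ratio of Fe2O3 to Fe, so n(Fe) = 3943.6 mol.
In step 2 the Fe:FeCl3 ratio is 2:2, so n(FeCl3) = 3943.6 mol.
Mass of FeCl3 = 3943.6 × 162.20 = 639660 g = 639.7 kg.

639.7 kg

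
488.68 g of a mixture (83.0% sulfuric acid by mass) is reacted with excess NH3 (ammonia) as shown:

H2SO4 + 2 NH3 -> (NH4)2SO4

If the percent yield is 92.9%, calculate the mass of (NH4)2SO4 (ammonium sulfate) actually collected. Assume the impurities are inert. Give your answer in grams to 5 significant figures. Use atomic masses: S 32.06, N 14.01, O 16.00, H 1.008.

Pure H2SO4 available = 488.68 g × 0.830 = 405.604 g.
M(H2SO4) = 2(1.008) + 32.06 + 4(16.00) = 98.076 g/mol.
M((NH4)2SO4) = 2(14.01) + 8(1.008) + 32.06 + 4(16.00) = 132.144 g/mol.
n(H2SO4) = 405.604 g / 98.076 g/mol = 4.13561 mol.
From the equation the H2SO4:(NH4)2SO4 mole ratio is 1:1, so n((NH4)2SO4) = 4.13561 × 1/1 = 4.13561 mol.
Mass of (NH4)2SO4 = 4.13561 mol × 132.144 g/mol = 546.496 g.
Actual mass collected = 546.496 g × 0.929 = 507.695 g.

507.70 g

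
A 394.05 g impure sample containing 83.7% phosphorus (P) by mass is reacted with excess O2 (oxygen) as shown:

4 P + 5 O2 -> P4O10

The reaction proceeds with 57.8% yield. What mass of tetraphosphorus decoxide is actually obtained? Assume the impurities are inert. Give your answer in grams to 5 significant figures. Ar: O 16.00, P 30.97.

436.86 g

Pure P available = 394.05 g × 0.837 = 329.820 g.
M(P) = 30.97 g/mol.
M(P4O10) = 4(30.97) + 10(16.00) = 283.88 g/mol.
n(P) = 329.820 g / 30.97 g/mol = 10.6497 mol.
From the equation the P:P4O10 mole ratio is 4:1, so n(P4O10) = 10.6497 × 1/4 = 2.66241 mol.
Mass of P4O10 = 2.66241 mol × 283.88 g/mol = 755.806 g.
Actual mass collected = 755.806 g × 0.578 = 436.856 g.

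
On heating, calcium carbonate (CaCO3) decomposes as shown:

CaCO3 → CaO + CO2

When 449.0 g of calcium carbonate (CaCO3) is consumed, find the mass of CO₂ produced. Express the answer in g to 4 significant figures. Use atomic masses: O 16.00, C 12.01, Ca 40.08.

M(CaCO3) = 40.08 + 12.01 + 3(16.00) = 100.09 g/mol.
M(CO2) = 12.01 + 2(16.00) = 44.01 g/mol.
n(CaCO3) = 449.00 g / 100.09 g/mol = 4.4860 mol.
From the equation the CaCO3:CO2 mole ratio is 1:1, so n(CO2) = 4.4860 × 1/1 = 4.4860 mol.
Mass of CO2 = 4.4860 mol × 44.01 g/mol = 197.43 g.

197.4 g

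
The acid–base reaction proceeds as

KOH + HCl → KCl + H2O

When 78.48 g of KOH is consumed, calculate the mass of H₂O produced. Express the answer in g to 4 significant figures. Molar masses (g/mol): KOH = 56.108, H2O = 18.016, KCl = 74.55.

25.20 g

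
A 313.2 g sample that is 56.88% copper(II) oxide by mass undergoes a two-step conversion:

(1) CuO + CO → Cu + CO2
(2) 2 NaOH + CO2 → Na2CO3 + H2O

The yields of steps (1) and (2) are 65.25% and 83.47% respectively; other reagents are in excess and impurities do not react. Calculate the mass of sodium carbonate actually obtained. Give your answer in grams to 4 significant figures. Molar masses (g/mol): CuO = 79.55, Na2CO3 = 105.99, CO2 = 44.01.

129.3 g

Pure CuO = 313.2 × 0.5688 = 178.15 g.
n(CuO) = 178.15 / 79.55 = 2.2394 mol.
Step 1 (CuO:CO2 = 1:1): theoretical n(CO2) = 2.2394 mol; at 65.25% yield, n(CO2) = 1.4612 mol.
Step 2 (CO2:Na2CO3 = 1:1): theoretical n(Na2CO3) = 1.4612 mol, so theoretical mass = 1.4612 × 105.99 = 154.88 g.
At 83.47% yield, actual mass of Na2CO3 = 154.88 × 0.8347 = 129.28 g.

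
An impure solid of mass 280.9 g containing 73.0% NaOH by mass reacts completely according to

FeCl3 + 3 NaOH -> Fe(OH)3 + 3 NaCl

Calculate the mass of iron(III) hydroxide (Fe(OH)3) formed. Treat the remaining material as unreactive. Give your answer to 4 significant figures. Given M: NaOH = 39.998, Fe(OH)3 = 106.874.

Mass of pure NaOH = 280.9 g × 0.730 = 205.06 g.
n(NaOH) = 205.06 g / 39.998 g/mol = 5.1267 mol.
From the equation the NaOH:Fe(OH)3 mole ratio is 3:1, so n(Fe(OH)3) = 5.1267 × 1/3 = 1.7089 mol.
Mass of Fe(OH)3 = 1.7089 mol × 106.874 g/mol = 182.64 g.

182.6 g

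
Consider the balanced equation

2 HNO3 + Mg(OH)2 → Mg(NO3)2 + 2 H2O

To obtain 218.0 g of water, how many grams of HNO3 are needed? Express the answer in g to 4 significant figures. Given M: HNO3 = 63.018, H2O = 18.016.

762.5 g

n(H2O) = 218.00 g / 18.016 g/mol = 12.100 mol.
From the equation the H2O:HNO3 mole ratio is 2:2, so n(HNO3) = 12.100 × 2/2 = 12.100 mol.
Mass of HNO3 = 12.100 mol × 63.018 g/mol = 762.54 g.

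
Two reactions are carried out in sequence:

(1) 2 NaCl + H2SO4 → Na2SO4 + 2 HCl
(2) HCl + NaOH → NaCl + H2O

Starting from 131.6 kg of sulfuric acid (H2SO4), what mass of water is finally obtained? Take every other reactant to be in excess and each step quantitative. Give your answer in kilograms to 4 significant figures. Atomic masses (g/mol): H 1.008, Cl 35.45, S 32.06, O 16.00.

M(H2SO4) = 2(1.008) + 32.06 + 4(16.00) = 98.076 g/mol.
M(H2O) = 2(1.008) + 16.00 = 18.016 g/mol.
131.6 kg = 131600 g.
n(H2SO4) = 131600 / 98.076 = 1341.8 mol.
Step 1 gives a 1:2 ratio of H2SO4 to HCl, so n(HCl) = 2683.6 mol.
In step 2 the HCl:H2O ratio is 1:1, so n(H2O) = 2683.6 mol.
Mass of H2O = 2683.6 × 18.016 = 48348 g = 48.35 kg.

48.35 kg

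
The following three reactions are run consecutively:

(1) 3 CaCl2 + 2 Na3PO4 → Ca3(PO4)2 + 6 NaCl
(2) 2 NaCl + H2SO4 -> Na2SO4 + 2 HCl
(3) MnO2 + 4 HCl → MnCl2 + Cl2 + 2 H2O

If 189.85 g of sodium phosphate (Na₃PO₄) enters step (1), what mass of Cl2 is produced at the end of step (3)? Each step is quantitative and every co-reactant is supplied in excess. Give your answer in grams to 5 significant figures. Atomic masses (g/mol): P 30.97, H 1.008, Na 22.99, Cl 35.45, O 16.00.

M(Na3PO4) = 3(22.99) + 30.97 + 4(16.00) = 163.94 g/mol.
M(Cl2) = 2(35.45) = 70.90 g/mol.
n(Na3PO4) = 189.85 / 163.94 = 1.15805 mol.
Reaction (1): Na3PO4→NaCl ratio 2:6 ⇒ n(NaCl) = 3.47414 mol.
Reaction (2): NaCl→HCl ratio 2:2 ⇒ n(HCl) = 3.47414 mol.
Reaction (3): HCl→Cl2 ratio 4:1 ⇒ n(Cl2) = 0.868534 mol.
Mass of Cl2 = 0.868534 × 70.90 = 61.5791 g.

61.579 g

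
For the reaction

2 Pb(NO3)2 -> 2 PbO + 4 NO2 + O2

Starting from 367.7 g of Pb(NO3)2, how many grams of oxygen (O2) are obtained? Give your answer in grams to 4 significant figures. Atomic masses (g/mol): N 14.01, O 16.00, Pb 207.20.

M(Pb(NO3)2) = 207.20 + 2(14.01) + 6(16.00) = 331.22 g/mol.
M(O2) = 2(16.00) = 32.00 g/mol.
n(Pb(NO3)2) = 367.70 g / 331.22 g/mol = 1.1101 mol.
From the equation the Pb(NO3)2:O2 mole ratio is 2:1, so n(O2) = 1.1101 × 1/2 = 0.55507 mol.
Mass of O2 = 0.55507 mol × 32.00 g/mol = 17.762 g.

17.76 g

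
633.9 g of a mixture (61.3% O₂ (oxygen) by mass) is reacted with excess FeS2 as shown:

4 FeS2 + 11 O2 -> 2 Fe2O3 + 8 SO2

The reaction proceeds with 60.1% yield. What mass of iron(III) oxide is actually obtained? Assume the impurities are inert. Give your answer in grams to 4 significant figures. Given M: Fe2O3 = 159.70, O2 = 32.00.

211.9 g

Pure O2 available = 633.9 g × 0.613 = 388.58 g.
n(O2) = 388.58 g / 32.00 g/mol = 12.143 mol.
From the equation the O2:Fe2O3 mole ratio is 11:2, so n(Fe2O3) = 12.143 × 2/11 = 2.2078 mol.
Mass of Fe2O3 = 2.2078 mol × 159.70 g/mol = 352.59 g.
Actual mass collected = 352.59 g × 0.601 = 211.91 g.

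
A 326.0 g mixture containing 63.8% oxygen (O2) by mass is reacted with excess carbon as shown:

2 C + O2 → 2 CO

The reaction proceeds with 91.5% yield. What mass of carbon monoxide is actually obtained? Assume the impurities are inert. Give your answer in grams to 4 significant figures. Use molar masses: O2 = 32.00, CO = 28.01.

Pure O2 available = 326.0 g × 0.638 = 207.99 g.
n(O2) = 207.99 g / 32.00 g/mol = 6.4996 mol.
From the equation the O2:CO mole ratio is 1:2, so n(CO) = 6.4996 × 2/1 = 12.999 mol.
Mass of CO = 12.999 mol × 28.01 g/mol = 364.11 g.
Actual mass collected = 364.11 g × 0.915 = 333.16 g.

333.2 g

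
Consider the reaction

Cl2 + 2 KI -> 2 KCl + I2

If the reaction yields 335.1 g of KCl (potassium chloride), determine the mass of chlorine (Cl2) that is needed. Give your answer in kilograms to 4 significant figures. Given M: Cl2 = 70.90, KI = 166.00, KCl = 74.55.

0.1593 kg

n(KCl) = 335.10 g / 74.55 g/mol = 4.4950 mol.
From the equation the KCl:Cl2 mole ratio is 2:1, so n(Cl2) = 4.4950 × 1/2 = 2.2475 mol.
Mass of Cl2 = 2.2475 mol × 70.90 g/mol = 159.35 g.
Converting to kg: 159.35 g = 0.1593 kg.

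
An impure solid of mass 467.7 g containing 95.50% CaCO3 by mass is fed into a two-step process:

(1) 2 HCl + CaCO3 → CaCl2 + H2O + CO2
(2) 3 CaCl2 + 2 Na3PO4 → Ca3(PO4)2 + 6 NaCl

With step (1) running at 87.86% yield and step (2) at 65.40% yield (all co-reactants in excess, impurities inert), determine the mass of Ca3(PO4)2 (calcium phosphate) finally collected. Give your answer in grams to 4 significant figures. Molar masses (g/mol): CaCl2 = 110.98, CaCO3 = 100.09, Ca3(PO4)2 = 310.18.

265.1 g

Pure CaCO3 = 467.7 × 0.9550 = 446.65 g.
n(CaCO3) = 446.65 / 100.09 = 4.4625 mol.
Step 1 (CaCO3:CaCl2 = 1:1): theoretical n(CaCl2) = 4.4625 mol; at 87.86% yield, n(CaCl2) = 3.9208 mol.
Step 2 (CaCl2:Ca3(PO4)2 = 3:1): theoretical n(Ca3(PO4)2) = 1.3069 mol, so theoretical mass = 1.3069 × 310.18 = 405.38 g.
At 65.40% yield, actual mass of Ca3(PO4)2 = 405.38 × 0.6540 = 265.12 g.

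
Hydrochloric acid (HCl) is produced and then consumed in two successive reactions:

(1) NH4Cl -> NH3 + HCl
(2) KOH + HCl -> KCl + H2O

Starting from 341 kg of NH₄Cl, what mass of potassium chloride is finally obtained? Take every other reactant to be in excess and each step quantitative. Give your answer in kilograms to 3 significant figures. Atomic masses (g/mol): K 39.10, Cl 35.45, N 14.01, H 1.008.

475 kg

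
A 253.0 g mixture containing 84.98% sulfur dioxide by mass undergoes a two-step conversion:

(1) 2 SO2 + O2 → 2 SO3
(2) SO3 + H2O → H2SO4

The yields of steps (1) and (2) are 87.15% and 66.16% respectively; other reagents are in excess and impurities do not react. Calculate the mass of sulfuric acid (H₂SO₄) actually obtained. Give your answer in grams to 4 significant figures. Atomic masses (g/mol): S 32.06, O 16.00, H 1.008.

Pure SO2 = 253.0 × 0.8498 = 215.00 g.
M(SO2) = 32.06 + 2(16.00) = 64.06 g/mol.
M(H2SO4) = 2(1.008) + 32.06 + 4(16.00) = 98.076 g/mol.
n(SO2) = 215.00 / 64.06 = 3.3562 mol.
Step 1 (SO2:SO3 = 2:2): theoretical n(SO3) = 3.3562 mol; at 87.15% yield, n(SO3) = 2.9249 mol.
Step 2 (SO3:H2SO4 = 1:1): theoretical n(H2SO4) = 2.9249 mol, so theoretical mass = 2.9249 × 98.076 = 286.87 g.
At 66.16% yield, actual mass of H2SO4 = 286.87 × 0.6616 = 189.79 g.

189.8 g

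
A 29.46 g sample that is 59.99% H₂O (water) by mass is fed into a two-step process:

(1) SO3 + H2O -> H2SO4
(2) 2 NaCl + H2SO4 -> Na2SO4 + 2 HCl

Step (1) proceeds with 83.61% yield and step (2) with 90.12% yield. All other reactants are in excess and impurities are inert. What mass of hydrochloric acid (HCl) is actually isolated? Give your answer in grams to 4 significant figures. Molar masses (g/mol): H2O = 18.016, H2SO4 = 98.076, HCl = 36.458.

53.90 g

Pure H2O = 29.46 × 0.5999 = 17.673 g.
n(H2O) = 17.673 / 18.016 = 0.98096 mol.
Step 1 (H2O:H2SO4 = 1:1): theoretical n(H2SO4) = 0.98096 mol; at 83.61% yield, n(H2SO4) = 0.82018 mol.
Step 2 (H2SO4:HCl = 1:2): theoretical n(HCl) = 1.6404 mol, so theoretical mass = 1.6404 × 36.458 = 59.805 g.
At 90.12% yield, actual mass of HCl = 59.805 × 0.9012 = 53.896 g.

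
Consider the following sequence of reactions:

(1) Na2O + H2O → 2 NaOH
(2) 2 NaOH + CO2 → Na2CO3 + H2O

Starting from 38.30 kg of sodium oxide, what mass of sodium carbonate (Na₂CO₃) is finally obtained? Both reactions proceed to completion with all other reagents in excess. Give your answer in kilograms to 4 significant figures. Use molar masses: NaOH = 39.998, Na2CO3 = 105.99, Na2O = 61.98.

65.50 kg

38.30 kg = 38300 g.
n(Na2O) = 38300 / 61.98 = 617.94 mol.
Step 1 gives a 1:2 ratio of Na2O to NaOH, so n(NaOH) = 1235.9 mol.
In step 2 the NaOH:Na2CO3 ratio is 2:1, so n(Na2CO3) = 617.94 mol.
Mass of Na2CO3 = 617.94 × 105.99 = 65496 g = 65.50 kg.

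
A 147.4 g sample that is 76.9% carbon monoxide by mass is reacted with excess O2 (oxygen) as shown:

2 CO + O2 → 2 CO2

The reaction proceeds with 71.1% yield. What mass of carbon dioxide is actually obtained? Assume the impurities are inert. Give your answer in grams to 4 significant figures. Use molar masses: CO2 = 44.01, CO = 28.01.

126.6 g

Pure CO available = 147.4 g × 0.769 = 113.35 g.
n(CO) = 113.35 g / 28.01 g/mol = 4.0468 mol.
From the equation the CO:CO2 mole ratio is 2:2, so n(CO2) = 4.0468 × 2/2 = 4.0468 mol.
Mass of CO2 = 4.0468 mol × 44.01 g/mol = 178.10 g.
Actual mass collected = 178.10 g × 0.711 = 126.63 g.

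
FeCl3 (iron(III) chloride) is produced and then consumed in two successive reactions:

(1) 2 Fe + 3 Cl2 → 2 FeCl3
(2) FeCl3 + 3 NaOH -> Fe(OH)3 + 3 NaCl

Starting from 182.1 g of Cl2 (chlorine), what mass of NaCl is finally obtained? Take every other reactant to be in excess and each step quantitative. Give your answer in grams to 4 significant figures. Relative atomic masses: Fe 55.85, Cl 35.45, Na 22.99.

300.2 g

M(Cl2) = 2(35.45) = 70.90 g/mol.
M(NaCl) = 22.99 + 35.45 = 58.44 g/mol.
n(Cl2) = 182.10 / 70.90 = 2.5684 mol.
Step 1 gives a 3:2 ratio of Cl2 to FeCl3, so n(FeCl3) = 1.7123 mol.
In step 2 the FeCl3:NaCl ratio is 1:3, so n(NaCl) = 5.1368 mol.
Mass of NaCl = 5.1368 × 58.44 = 300.20 g.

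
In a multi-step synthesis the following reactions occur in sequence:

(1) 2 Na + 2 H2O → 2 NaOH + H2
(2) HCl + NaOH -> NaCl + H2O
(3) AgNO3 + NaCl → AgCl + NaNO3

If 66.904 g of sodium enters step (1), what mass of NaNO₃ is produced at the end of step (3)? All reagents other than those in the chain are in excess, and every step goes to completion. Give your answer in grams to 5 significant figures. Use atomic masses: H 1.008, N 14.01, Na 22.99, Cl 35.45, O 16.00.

247.36 g

M(Na) = 22.99 g/mol.
M(NaNO3) = 22.99 + 14.01 + 3(16.00) = 85.00 g/mol.
n(Na) = 66.904 / 22.99 = 2.91013 mol.
Reaction (1): Na→NaOH ratio 2:2 ⇒ n(NaOH) = 2.91013 mol.
Reaction (2): NaOH→NaCl ratio 1:1 ⇒ n(NaCl) = 2.91013 mol.
Reaction (3): NaCl→NaNO3 ratio 1:1 ⇒ n(NaNO3) = 2.91013 mol.
Mass of NaNO3 = 2.91013 × 85.00 = 247.361 g.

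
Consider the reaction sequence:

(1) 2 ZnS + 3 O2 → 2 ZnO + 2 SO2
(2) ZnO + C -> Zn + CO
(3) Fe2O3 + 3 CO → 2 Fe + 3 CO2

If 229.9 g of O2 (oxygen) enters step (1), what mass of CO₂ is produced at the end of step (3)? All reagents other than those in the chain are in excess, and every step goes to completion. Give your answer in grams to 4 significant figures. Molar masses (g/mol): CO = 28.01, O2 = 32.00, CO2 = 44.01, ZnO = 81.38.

n(O2) = 229.9 / 32.00 = 7.1844 mol.
Reaction (1): O2→ZnO ratio 3:2 ⇒ n(ZnO) = 4.7896 mol.
Reaction (2): ZnO→CO ratio 1:1 ⇒ n(CO) = 4.7896 mol.
Reaction (3): CO→CO2 ratio 3:3 ⇒ n(CO2) = 4.7896 mol.
Mass of CO2 = 4.7896 × 44.01 = 210.79 g.

210.8 g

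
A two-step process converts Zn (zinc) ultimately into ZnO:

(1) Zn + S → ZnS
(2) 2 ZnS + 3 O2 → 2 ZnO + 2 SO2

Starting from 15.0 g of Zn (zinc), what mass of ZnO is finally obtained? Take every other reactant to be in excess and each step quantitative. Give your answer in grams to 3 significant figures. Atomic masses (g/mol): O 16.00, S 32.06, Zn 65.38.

18.7 g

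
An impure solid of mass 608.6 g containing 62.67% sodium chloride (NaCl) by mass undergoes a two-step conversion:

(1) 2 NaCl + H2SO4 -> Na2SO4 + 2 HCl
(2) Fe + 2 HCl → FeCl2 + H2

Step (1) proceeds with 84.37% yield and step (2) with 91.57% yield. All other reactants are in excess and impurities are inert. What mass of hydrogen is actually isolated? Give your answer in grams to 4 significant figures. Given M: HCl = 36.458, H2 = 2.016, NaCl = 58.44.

5.083 g

Pure NaCl = 608.6 × 0.6267 = 381.41 g.
n(NaCl) = 381.41 / 58.44 = 6.5265 mol.
Step 1 (NaCl:HCl = 2:2): theoretical n(HCl) = 6.5265 mol; at 84.37% yield, n(HCl) = 5.5064 mol.
Step 2 (HCl:H2 = 2:1): theoretical n(H2) = 2.7532 mol, so theoretical mass = 2.7532 × 2.016 = 5.5505 g.
At 91.57% yield, actual mass of H2 = 5.5505 × 0.9157 = 5.0826 g.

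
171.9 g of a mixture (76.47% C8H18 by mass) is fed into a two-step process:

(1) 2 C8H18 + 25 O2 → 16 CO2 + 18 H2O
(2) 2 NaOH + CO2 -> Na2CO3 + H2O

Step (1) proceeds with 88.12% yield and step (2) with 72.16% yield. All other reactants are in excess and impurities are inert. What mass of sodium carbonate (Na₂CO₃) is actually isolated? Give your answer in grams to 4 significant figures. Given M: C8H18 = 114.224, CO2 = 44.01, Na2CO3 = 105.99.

620.5 g

Pure C8H18 = 171.9 × 0.7647 = 131.45 g.
n(C8H18) = 131.45 / 114.224 = 1.1508 mol.
Step 1 (C8H18:CO2 = 2:16): theoretical n(CO2) = 9.2066 mol; at 88.12% yield, n(CO2) = 8.1129 mol.
Step 2 (CO2:Na2CO3 = 1:1): theoretical n(Na2CO3) = 8.1129 mol, so theoretical mass = 8.1129 × 105.99 = 859.88 g.
At 72.16% yield, actual mass of Na2CO3 = 859.88 × 0.7216 = 620.49 g.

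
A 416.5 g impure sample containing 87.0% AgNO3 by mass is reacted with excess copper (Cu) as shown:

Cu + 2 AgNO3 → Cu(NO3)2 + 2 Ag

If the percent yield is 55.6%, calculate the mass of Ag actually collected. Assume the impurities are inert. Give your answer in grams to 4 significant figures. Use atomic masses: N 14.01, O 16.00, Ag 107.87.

Pure AgNO3 available = 416.5 g × 0.870 = 362.36 g.
M(AgNO3) = 107.87 + 14.01 + 3(16.00) = 169.88 g/mol.
M(Ag) = 107.87 g/mol.
n(AgNO3) = 362.36 g / 169.88 g/mol = 2.1330 mol.
From the equation the AgNO3:Ag mole ratio is 2:2, so n(Ag) = 2.1330 × 2/2 = 2.1330 mol.
Mass of Ag = 2.1330 mol × 107.87 g/mol = 230.09 g.
Actual mass collected = 230.09 g × 0.556 = 127.93 g.

127.9 g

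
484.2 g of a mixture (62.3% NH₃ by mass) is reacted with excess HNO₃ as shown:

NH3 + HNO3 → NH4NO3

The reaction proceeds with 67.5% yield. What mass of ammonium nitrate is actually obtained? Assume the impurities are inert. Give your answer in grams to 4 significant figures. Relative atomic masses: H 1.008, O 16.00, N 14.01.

Pure NH3 available = 484.2 g × 0.623 = 301.66 g.
M(NH3) = 14.01 + 3(1.008) = 17.034 g/mol.
M(NH4NO3) = 2(14.01) + 4(1.008) + 3(16.00) = 80.052 g/mol.
n(NH3) = 301.66 g / 17.034 g/mol = 17.709 mol.
From the equation the NH3:NH4NO3 mole ratio is 1:1, so n(NH4NO3) = 17.709 × 1/1 = 17.709 mol.
Mass of NH4NO3 = 17.709 mol × 80.052 g/mol = 1417.6 g.
Actual mass collected = 1417.6 g × 0.675 = 956.91 g.

956.9 g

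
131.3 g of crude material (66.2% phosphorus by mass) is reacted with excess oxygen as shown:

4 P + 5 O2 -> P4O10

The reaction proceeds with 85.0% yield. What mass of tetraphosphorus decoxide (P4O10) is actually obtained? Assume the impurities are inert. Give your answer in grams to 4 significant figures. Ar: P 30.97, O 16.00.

Pure P available = 131.3 g × 0.662 = 86.921 g.
M(P) = 30.97 g/mol.
M(P4O10) = 4(30.97) + 10(16.00) = 283.88 g/mol.
n(P) = 86.921 g / 30.97 g/mol = 2.8066 mol.
From the equation the P:P4O10 mole ratio is 4:1, so n(P4O10) = 2.8066 × 1/4 = 0.70165 mol.
Mass of P4O10 = 0.70165 mol × 283.88 g/mol = 199.18 g.
Actual mass collected = 199.18 g × 0.850 = 169.31 g.

169.3 g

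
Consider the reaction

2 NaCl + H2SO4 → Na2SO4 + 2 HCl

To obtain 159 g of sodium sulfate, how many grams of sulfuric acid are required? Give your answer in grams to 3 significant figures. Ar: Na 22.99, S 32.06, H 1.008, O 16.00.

M(Na2SO4) = 2(22.99) + 32.06 + 4(16.00) = 142.04 g/mol.
M(H2SO4) = 2(1.008) + 32.06 + 4(16.00) = 98.076 g/mol.
n(Na2SO4) = 159.0 g / 142.04 g/mol = 1.119 mol.
From the equation the Na2SO4:H2SO4 mole ratio is 1:1, so n(H2SO4) = 1.119 × 1/1 = 1.119 mol.
Mass of H2SO4 = 1.119 mol × 98.076 g/mol = 109.8 g.

110 g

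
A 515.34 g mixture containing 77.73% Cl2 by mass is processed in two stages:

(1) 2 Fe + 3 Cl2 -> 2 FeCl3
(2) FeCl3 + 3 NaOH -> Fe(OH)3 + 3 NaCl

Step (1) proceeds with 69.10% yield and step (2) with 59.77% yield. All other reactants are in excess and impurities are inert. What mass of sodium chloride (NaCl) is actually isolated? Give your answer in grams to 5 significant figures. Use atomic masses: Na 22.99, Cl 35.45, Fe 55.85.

272.73 g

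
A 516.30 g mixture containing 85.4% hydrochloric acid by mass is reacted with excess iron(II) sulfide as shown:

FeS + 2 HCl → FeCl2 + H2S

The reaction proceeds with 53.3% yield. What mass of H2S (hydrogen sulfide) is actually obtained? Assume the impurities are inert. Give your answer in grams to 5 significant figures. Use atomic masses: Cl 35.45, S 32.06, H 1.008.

Pure HCl available = 516.30 g × 0.854 = 440.920 g.
M(HCl) = 1.008 + 35.45 = 36.458 g/mol.
M(H2S) = 2(1.008) + 32.06 = 34.076 g/mol.
n(HCl) = 440.920 g / 36.458 g/mol = 12.0939 mol.
From the equation the HCl:H2S mole ratio is 2:1, so n(H2S) = 12.0939 × 1/2 = 6.04696 mol.
Mass of H2S = 6.04696 mol × 34.076 g/mol = 206.056 g.
Actual mass collected = 206.056 g × 0.533 = 109.828 g.

109.83 g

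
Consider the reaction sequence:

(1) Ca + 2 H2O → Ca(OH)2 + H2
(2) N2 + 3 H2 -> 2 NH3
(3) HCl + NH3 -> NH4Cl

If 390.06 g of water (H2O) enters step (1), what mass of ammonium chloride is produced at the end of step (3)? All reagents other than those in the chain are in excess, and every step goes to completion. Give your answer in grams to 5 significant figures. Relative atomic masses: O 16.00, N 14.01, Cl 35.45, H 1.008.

386.05 g

M(H2O) = 2(1.008) + 16.00 = 18.016 g/mol.
M(NH4Cl) = 14.01 + 4(1.008) + 35.45 = 53.492 g/mol.
n(H2O) = 390.06 / 18.016 = 21.6508 mol.
Reaction (1): H2O→H2 ratio 2:1 ⇒ n(H2) = 10.8254 mol.
Reaction (2): H2→NH3 ratio 3:2 ⇒ n(NH3) = 7.21692 mol.
Reaction (3): NH3→NH4Cl ratio 1:1 ⇒ n(NH4Cl) = 7.21692 mol.
Mass of NH4Cl = 7.21692 × 53.492 = 386.047 g.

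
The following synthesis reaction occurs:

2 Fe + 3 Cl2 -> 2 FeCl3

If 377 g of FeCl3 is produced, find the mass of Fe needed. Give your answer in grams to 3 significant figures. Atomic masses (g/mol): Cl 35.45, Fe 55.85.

M(FeCl3) = 55.85 + 3(35.45) = 162.20 g/mol.
M(Fe) = 55.85 g/mol.
n(FeCl3) = 377.0 g / 162.20 g/mol = 2.324 mol.
From the equation the FeCl3:Fe mole ratio is 2:2, so n(Fe) = 2.324 × 2/2 = 2.324 mol.
Mass of Fe = 2.324 mol × 55.85 g/mol = 129.8 g.

130 g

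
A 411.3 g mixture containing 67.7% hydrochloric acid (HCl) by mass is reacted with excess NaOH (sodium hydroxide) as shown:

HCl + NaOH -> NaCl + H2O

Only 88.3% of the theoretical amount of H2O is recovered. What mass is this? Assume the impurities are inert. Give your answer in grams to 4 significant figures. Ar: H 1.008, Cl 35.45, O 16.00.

121.5 g

Pure HCl available = 411.3 g × 0.677 = 278.45 g.
M(HCl) = 1.008 + 35.45 = 36.458 g/mol.
M(H2O) = 2(1.008) + 16.00 = 18.016 g/mol.
n(HCl) = 278.45 g / 36.458 g/mol = 7.6376 mol.
From the equation the HCl:H2O mole ratio is 1:1, so n(H2O) = 7.6376 × 1/1 = 7.6376 mol.
Mass of H2O = 7.6376 mol × 18.016 g/mol = 137.60 g.
Actual mass collected = 137.60 g × 0.883 = 121.50 g.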